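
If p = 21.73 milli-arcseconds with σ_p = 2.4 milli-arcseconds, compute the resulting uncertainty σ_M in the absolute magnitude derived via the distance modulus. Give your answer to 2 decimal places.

M = m − 5 log₁₀ d + 5 = m + 5 log₁₀ p + 5, so ∂M/∂p = 5/(p ln 10).
σ_M = (5/ln 10) · (σ_p/p) = 2.1715 × 2.4/21.73 = 2.1715 × 0.11045 = 0.23984.

σ_M = 0.24 mag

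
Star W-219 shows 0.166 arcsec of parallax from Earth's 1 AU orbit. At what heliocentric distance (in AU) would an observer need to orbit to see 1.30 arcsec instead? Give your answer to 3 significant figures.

Parallax scales linearly with baseline: p ∝ B, so B = p_target / p_Earth × 1 AU.
B = 1.30 / 0.166 = 7.8313 AU.

7.83 AU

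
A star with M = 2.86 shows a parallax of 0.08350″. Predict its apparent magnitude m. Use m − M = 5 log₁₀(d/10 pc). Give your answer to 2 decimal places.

d = 1/p = 1/0.08350″ = 11.976 pc.
m − M = 5 log₁₀ d − 5 = 5 log₁₀(11.976) − 5 = 5.3916 − 5 = 0.3916.
m = M + (m − M) = 2.86 + 0.3916 = 3.25.

m = 3.25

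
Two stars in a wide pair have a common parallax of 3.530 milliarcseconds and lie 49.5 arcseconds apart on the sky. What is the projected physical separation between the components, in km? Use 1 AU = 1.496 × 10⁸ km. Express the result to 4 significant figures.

d = 1/p = 1/0.003530″ = 283.29 pc.
At distance d (pc), an angle of θ arcsec spans θ·d AU: s = 49.5 × 283.29 = 14023 AU.
= 14023 × 1.496 × 10⁸ km = 2.0978 × 10^12 km.

2.098 × 10^12 km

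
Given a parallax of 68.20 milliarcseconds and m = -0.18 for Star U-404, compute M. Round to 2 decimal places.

M = -1.01

d = 1/p = 1/0.06820″ = 14.663 pc.
m − M = 5 log₁₀(14.663) − 5 = 5.8311 − 5 = 0.8311.
M = m − (m − M) = -0.18 − 0.8311 = -1.01.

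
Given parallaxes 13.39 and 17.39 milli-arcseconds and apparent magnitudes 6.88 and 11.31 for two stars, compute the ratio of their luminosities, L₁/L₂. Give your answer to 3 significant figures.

L₁/L₂ = 99.8

d₁ = 1/p₁ = 1/0.01339″ = 74.683 pc; d₂ = 1/p₂ = 1/0.01739″ = 57.504 pc.
M₁ = m₁ − 5 log₁₀ d₁ + 5 = 6.88 − 9.3661 + 5 = 2.5139.
M₂ = 11.31 − 8.7985 + 5 = 7.5115.
L₁/L₂ = 10^(0.4(M₂ − M₁)) = 10^(0.4 × 4.9976) = 10^1.99904 = 99.779.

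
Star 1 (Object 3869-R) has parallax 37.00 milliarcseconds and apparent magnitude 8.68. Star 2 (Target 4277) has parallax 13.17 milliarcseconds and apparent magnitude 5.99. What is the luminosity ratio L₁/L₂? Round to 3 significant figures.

d₁ = 1/p₁ = 1/0.03700″ = 27.027 pc; d₂ = 1/p₂ = 1/0.01317″ = 75.93 pc.
M₁ = m₁ − 5 log₁₀ d₁ + 5 = 8.68 − 7.1590 + 5 = 6.5210.
M₂ = 5.99 − 9.4021 + 5 = 1.5879.
L₁/L₂ = 10^(0.4(M₂ − M₁)) = 10^(0.4 × (-4.9331)) = 10^(-1.97324) = 0.010636.

L₁/L₂ = 0.0106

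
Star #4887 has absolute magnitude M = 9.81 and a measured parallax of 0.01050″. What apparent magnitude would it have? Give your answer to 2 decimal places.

m = 14.70

d = 1/p = 1/0.01050″ = 95.238 pc.
m − M = 5 log₁₀ d − 5 = 5 log₁₀(95.238) − 5 = 9.8941 − 5 = 4.8941.
m = M + (m − M) = 9.81 + 4.8941 = 14.70.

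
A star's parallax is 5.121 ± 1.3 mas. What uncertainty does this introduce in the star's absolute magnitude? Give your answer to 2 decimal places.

M = m − 5 log₁₀ d + 5 = m + 5 log₁₀ p + 5, so ∂M/∂p = 5/(p ln 10).
σ_M = (5/ln 10) · (σ_p/p) = 2.1715 × 1.3/5.121 = 2.1715 × 0.25386 = 0.55126.

σ_M = 0.55 mag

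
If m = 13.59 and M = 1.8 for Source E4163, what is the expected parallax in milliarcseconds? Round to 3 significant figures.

m − M = 13.59 − 1.8 = 11.79.
d = 10^((m−M)/5 + 1) = 10^3.358 = 2280.3 pc.
p = 1/d = 1/2280.3 = 0.00043854 arcsec = 0.43854 mas.

0.439 mas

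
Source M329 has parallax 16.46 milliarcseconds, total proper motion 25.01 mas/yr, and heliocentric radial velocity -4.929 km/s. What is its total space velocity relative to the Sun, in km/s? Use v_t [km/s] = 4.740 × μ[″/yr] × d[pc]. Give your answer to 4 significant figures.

8.727 km/s

d = 1/p = 1/0.01646″ = 60.753 pc.
μ = 25.01 mas/yr = 0.02501 ″/yr.
v_t = 4.740 μ d = 4.740 × 0.02501 × 60.753 = 7.2021 km/s.
v = √(v_r² + v_t²) = √((-4.929)² + 7.2021²) = √76.1653 = 8.7273 km/s.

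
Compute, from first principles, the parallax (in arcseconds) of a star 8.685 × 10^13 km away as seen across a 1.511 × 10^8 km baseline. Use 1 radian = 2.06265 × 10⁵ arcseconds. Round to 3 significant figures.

θ ≈ B/d = (1.511 × 10^8) / (8.685 × 10^13) = 1.7398 × 10^-6 rad.
In arcseconds: 1.7398 × 10^-6 × 206265 = 0.35886″.

0.359 arcsec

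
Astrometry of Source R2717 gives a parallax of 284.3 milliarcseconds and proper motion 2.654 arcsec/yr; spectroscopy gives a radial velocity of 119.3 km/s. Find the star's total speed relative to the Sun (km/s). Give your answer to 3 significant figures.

127 km/s

d = 1/p = 1/0.2843″ = 3.5174 pc.
v_t = 4.740 μ d = 4.740 × 2.654 × 3.5174 = 44.249 km/s.
v = √(v_r² + v_t²) = √(119.3² + 44.249²) = √16190.5 = 127.24 km/s.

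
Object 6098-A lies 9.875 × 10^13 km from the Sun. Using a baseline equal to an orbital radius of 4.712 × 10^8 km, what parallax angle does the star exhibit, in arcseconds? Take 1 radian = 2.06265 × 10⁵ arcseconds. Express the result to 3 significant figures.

0.984 arcsec

θ ≈ B/d = (4.712 × 10^8) / (9.875 × 10^13) = 4.7716 × 10^-6 rad.
In arcseconds: 4.7716 × 10^-6 × 206265 = 0.98421″.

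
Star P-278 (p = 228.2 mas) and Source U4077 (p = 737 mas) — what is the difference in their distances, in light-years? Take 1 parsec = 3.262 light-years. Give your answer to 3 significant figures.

d_A = 1/0.2282″ = 4.3821 pc; d_B = 1/0.7370″ = 1.3569 pc.
|d_B − d_A| = |1.3569 − 4.3821| = 3.0252 pc = 3.0252 × 3.262 ly = 9.8682 ly.

9.87 ly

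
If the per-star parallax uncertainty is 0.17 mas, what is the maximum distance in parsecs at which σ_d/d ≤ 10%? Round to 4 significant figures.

σ_d/d = σ_p/p, so the condition is σ_p/p ≤ 0.10, i.e. p ≥ σ_p/0.10.
p_min = 0.17/0.10 = 1.7 mas = 0.0017 arcsec.
d_max = 1/p_min = 1/0.0017 = 588.24 pc.

588.2 pc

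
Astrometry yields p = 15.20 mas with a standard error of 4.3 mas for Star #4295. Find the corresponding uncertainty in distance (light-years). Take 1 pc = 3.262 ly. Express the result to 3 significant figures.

d = 1/p, so σ_d = σ_p / p².
σ_d = 0.00430 / (0.01520)² = 0.00430 / 0.00023104 = 18.611 pc = 18.611 × 3.262 ly = 60.709 ly.

60.7 ly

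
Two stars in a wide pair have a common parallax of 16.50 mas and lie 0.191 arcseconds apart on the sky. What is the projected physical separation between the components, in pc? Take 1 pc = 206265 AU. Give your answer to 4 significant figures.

5.612 × 10^-5 pc

d = 1/p = 1/0.01650″ = 60.606 pc.
At distance d (pc), an angle of θ arcsec spans θ·d AU: s = 0.191 × 60.606 = 11.576 AU.
= 11.576 / 206265 = 5.6122 × 10^-5 pc.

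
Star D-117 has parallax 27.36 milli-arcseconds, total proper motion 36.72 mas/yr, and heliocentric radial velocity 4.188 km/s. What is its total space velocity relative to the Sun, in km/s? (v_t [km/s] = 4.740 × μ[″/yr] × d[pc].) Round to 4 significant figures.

d = 1/p = 1/0.02736″ = 36.55 pc.
μ = 36.72 mas/yr = 0.03672 ″/yr.
v_t = 4.740 μ d = 4.740 × 0.03672 × 36.55 = 6.3616 km/s.
v = √(v_r² + v_t²) = √(4.188² + 6.3616²) = √58.0093 = 7.6164 km/s.

7.616 km/s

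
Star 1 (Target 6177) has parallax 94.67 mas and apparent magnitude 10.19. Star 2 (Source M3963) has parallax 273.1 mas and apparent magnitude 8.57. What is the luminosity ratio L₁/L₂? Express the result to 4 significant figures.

L₁/L₂ = 1.872

d₁ = 1/p₁ = 1/0.09467″ = 10.563 pc; d₂ = 1/p₂ = 1/0.2731″ = 3.6617 pc.
M₁ = m₁ − 5 log₁₀ d₁ + 5 = 10.19 − 5.1189 + 5 = 10.0711.
M₂ = 8.57 − 2.8184 + 5 = 10.7516.
L₁/L₂ = 10^(0.4(M₂ − M₁)) = 10^(0.4 × 0.6805) = 10^0.27220 = 1.8715.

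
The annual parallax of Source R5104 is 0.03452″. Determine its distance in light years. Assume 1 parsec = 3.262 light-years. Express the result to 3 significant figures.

94.5 light years

d = 1/p = 1/0.03452 = 28.969 pc.
In light-years: 28.969 × 3.262 = 94.497 ly.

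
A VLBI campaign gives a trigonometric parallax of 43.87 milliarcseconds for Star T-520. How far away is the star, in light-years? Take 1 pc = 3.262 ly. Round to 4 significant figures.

74.36 light years

p = 43.87 milliarcseconds = 0.04387 arcsec.
d = 1/p = 1/0.04387 = 22.795 pc.
In light-years: 22.795 × 3.262 = 74.357 ly.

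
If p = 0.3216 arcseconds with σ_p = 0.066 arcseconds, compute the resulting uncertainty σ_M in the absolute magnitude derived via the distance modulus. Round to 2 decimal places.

σ_M = 0.45 mag

M = m − 5 log₁₀ d + 5 = m + 5 log₁₀ p + 5, so ∂M/∂p = 5/(p ln 10).
σ_M = (5/ln 10) · (σ_p/p) = 2.1715 × 0.066/0.3216 = 2.1715 × 0.20522 = 0.44564.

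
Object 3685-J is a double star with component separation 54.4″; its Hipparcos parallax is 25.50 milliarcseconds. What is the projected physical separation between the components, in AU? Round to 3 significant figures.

2130 AU

d = 1/p = 1/0.02550″ = 39.216 pc.
At distance d (pc), an angle of θ arcsec spans θ·d AU: s = 54.4 × 39.216 = 2133.4 AU.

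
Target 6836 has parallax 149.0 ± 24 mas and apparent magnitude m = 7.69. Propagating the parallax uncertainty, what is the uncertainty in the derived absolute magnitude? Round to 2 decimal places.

M = m − 5 log₁₀ d + 5 = m + 5 log₁₀ p + 5, so ∂M/∂p = 5/(p ln 10).
σ_M = (5/ln 10) · (σ_p/p) = 2.1715 × 24/149.0 = 2.1715 × 0.16107 = 0.34976.

σ_M = 0.35 mag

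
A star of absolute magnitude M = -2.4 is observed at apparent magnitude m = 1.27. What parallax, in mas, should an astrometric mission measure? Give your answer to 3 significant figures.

18.5 mas

m − M = 1.27 − (-2.4) = 3.67.
d = 10^((m−M)/5 + 1) = 10^1.734 = 54.2 pc.
p = 1/d = 1/54.2 = 0.01845 arcsec = 18.45 mas.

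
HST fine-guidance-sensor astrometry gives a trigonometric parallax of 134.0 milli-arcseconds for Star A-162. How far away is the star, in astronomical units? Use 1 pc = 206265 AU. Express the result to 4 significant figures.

1.539 × 10^6 AU

p = 134.0 milli-arcseconds = 0.1340 arcsec.
d = 1/p = 1/0.1340 = 7.4627 pc.
In AU: 7.4627 × 206265 = 1.5393 × 10^6 AU.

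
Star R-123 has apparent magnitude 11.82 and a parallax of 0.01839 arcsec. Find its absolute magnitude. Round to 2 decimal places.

d = 1/p = 1/0.01839″ = 54.377 pc.
m − M = 5 log₁₀(54.377) − 5 = 8.6771 − 5 = 3.6771.
M = m − (m − M) = 11.82 − 3.6771 = 8.14.

M = 8.14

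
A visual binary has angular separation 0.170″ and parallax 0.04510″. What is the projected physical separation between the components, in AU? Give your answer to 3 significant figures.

3.77 AU

d = 1/p = 1/0.04510″ = 22.173 pc.
At distance d (pc), an angle of θ arcsec spans θ·d AU: s = 0.170 × 22.173 = 3.7694 AU.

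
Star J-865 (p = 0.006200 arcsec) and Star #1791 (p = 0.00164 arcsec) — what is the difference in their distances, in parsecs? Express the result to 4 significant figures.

448.5 pc

d_A = 1/0.006200″ = 161.29 pc; d_B = 1/0.001640″ = 609.76 pc.
|d_B − d_A| = |609.76 − 161.29| = 448.47 pc.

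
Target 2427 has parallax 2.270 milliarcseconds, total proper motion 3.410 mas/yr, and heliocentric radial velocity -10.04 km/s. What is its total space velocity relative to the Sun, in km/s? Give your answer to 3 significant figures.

12.3 km/s

d = 1/p = 1/0.002270″ = 440.53 pc.
μ = 3.410 mas/yr = 0.003410 ″/yr.
v_t = 4.740 μ d = 4.740 × 0.003410 × 440.53 = 7.1205 km/s.
v = √(v_r² + v_t²) = √((-10.04)² + 7.1205²) = √151.503 = 12.309 km/s.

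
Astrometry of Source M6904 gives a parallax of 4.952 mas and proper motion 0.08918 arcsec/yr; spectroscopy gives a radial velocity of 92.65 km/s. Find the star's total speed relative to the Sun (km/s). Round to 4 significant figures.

d = 1/p = 1/0.004952″ = 201.94 pc.
v_t = 4.740 μ d = 4.740 × 0.08918 × 201.94 = 85.363 km/s.
v = √(v_r² + v_t²) = √(92.65² + 85.363²) = √15870.9 = 125.98 km/s.

126.0 km/s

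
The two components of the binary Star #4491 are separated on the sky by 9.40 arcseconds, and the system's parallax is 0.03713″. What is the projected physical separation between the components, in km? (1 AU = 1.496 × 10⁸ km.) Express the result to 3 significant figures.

3.79 × 10^10 km

d = 1/p = 1/0.03713″ = 26.932 pc.
At distance d (pc), an angle of θ arcsec spans θ·d AU: s = 9.40 × 26.932 = 253.16 AU.
= 253.16 × 1.496 × 10⁸ km = 3.7873 × 10^10 km.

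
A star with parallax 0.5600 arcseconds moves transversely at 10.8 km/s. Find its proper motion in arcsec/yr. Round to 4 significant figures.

d = 1/p = 1/0.5600″ = 1.7857 pc.
μ = v_t / (4.74 d) = 10.8 / (4.74 × 1.7857) = 10.8 / 8.4642 = 1.276 ″/yr.

1.276 arcsec/yr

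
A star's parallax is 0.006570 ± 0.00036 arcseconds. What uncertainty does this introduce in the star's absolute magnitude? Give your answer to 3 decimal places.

M = m − 5 log₁₀ d + 5 = m + 5 log₁₀ p + 5, so ∂M/∂p = 5/(p ln 10).
σ_M = (5/ln 10) · (σ_p/p) = 2.1715 × 0.00036/0.006570 = 2.1715 × 0.054795 = 0.11899.

σ_M = 0.119 mag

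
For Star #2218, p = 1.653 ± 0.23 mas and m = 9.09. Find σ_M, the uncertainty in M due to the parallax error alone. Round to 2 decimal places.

σ_M = 0.30 mag

M = m − 5 log₁₀ d + 5 = m + 5 log₁₀ p + 5, so ∂M/∂p = 5/(p ln 10).
σ_M = (5/ln 10) · (σ_p/p) = 2.1715 × 0.23/1.653 = 2.1715 × 0.13914 = 0.30214.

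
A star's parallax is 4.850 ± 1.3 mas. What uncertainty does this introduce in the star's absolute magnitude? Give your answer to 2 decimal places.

M = m − 5 log₁₀ d + 5 = m + 5 log₁₀ p + 5, so ∂M/∂p = 5/(p ln 10).
σ_M = (5/ln 10) · (σ_p/p) = 2.1715 × 1.3/4.850 = 2.1715 × 0.26804 = 0.58205.

σ_M = 0.58 mag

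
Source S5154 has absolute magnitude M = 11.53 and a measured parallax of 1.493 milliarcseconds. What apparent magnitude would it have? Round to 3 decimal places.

d = 1/p = 1/0.001493″ = 669.79 pc.
m − M = 5 log₁₀ d − 5 = 5 log₁₀(669.79) − 5 = 14.1297 − 5 = 9.1297.
m = M + (m − M) = 11.53 + 9.1297 = 20.660.

m = 20.660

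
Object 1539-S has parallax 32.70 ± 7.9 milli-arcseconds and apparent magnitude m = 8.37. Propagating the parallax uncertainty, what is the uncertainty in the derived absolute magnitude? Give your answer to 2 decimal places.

M = m − 5 log₁₀ d + 5 = m + 5 log₁₀ p + 5, so ∂M/∂p = 5/(p ln 10).
σ_M = (5/ln 10) · (σ_p/p) = 2.1715 × 7.9/32.70 = 2.1715 × 0.24159 = 0.52461.

σ_M = 0.52 mag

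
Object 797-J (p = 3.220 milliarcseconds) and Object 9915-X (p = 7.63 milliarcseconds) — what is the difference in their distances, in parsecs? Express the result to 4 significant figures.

d_A = 1/0.003220″ = 310.56 pc; d_B = 1/0.007630″ = 131.06 pc.
|d_B − d_A| = |131.06 − 310.56| = 179.5 pc.

179.5 pc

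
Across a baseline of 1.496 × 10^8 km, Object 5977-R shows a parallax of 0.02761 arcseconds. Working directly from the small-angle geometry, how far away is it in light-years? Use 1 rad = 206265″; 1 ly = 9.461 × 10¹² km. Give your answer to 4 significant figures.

118.1 ly

θ = 0.02761″ = 0.02761/206265 = 1.3386 × 10^-7 rad.
d = B/θ = (1.496 × 10^8) / (1.3386 × 10^-7) = 1.1176 × 10^15 km = (1.1176 × 10^15) / (9.461 × 10^12) ly = 118.13 ly.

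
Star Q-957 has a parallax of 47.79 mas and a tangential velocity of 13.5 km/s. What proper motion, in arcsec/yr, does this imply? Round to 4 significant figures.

0.1361 arcsec/yr

d = 1/p = 1/0.04779″ = 20.925 pc.
μ = v_t / (4.74 d) = 13.5 / (4.74 × 20.925) = 13.5 / 99.185 = 0.13611 ″/yr.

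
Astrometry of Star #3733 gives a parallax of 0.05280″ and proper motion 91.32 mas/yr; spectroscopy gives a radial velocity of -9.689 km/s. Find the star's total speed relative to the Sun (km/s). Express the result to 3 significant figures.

12.7 km/s

d = 1/p = 1/0.05280″ = 18.939 pc.
μ = 91.32 mas/yr = 0.09132 ″/yr.
v_t = 4.740 μ d = 4.740 × 0.09132 × 18.939 = 8.1979 km/s.
v = √(v_r² + v_t²) = √((-9.689)² + 8.1979²) = √161.082 = 12.692 km/s.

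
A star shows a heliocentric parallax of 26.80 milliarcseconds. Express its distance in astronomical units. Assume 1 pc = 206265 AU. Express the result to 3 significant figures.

p = 26.80 milliarcseconds = 0.02680 arcsec.
d = 1/p = 1/0.02680 = 37.313 pc.
In AU: 37.313 × 206265 = 7.6964 × 10^6 AU.

7.70 × 10^6 AU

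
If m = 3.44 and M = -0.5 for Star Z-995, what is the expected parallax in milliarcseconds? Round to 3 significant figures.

16.3 mas

m − M = 3.44 − (-0.5) = 3.94.
d = 10^((m−M)/5 + 1) = 10^1.788 = 61.376 pc.
p = 1/d = 1/61.376 = 0.016293 arcsec = 16.293 mas.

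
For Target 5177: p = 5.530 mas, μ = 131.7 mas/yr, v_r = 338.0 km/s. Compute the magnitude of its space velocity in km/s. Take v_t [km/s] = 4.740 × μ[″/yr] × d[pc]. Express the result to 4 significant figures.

356.4 km/s

d = 1/p = 1/0.005530″ = 180.83 pc.
μ = 131.7 mas/yr = 0.1317 ″/yr.
v_t = 4.740 μ d = 4.740 × 0.1317 × 180.83 = 112.88 km/s.
v = √(v_r² + v_t²) = √(338.0² + 112.88²) = √126986 = 356.35 km/s.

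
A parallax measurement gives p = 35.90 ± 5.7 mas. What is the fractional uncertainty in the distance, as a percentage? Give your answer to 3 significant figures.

15.9%

For d = 1/p, |σ_d/d| = |σ_p/p|.
σ_p/p = 5.7 / 35.90 = 0.15877 = 15.877%.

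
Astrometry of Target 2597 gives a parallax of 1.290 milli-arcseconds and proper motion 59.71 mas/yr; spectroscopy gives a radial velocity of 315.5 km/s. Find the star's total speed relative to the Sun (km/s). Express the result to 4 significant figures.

384.3 km/s

d = 1/p = 1/0.001290″ = 775.19 pc.
μ = 59.71 mas/yr = 0.05971 ″/yr.
v_t = 4.740 μ d = 4.740 × 0.05971 × 775.19 = 219.4 km/s.
v = √(v_r² + v_t²) = √(315.5² + 219.4²) = √147677 = 384.29 km/s.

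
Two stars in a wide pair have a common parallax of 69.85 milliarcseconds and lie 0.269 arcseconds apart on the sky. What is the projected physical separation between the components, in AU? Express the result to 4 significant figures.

3.851 AU

d = 1/p = 1/0.06985″ = 14.316 pc.
At distance d (pc), an angle of θ arcsec spans θ·d AU: s = 0.269 × 14.316 = 3.851 AU.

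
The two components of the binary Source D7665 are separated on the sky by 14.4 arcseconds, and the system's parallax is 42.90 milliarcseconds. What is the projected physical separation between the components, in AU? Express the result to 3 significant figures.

d = 1/p = 1/0.04290″ = 23.31 pc.
At distance d (pc), an angle of θ arcsec spans θ·d AU: s = 14.4 × 23.31 = 335.66 AU.

336 AU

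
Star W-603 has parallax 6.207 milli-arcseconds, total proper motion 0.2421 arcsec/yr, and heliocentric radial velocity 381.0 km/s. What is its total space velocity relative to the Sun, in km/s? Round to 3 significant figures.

d = 1/p = 1/0.006207″ = 161.11 pc.
v_t = 4.740 μ d = 4.740 × 0.2421 × 161.11 = 184.88 km/s.
v = √(v_r² + v_t²) = √(381.0² + 184.88²) = √179342 = 423.49 km/s.

423 km/s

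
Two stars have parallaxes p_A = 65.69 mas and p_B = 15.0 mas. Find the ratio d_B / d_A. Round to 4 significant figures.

4.379

Since d = 1/p, d_B/d_A = p_A/p_B.
= 65.69 / 15.0 = 4.3793.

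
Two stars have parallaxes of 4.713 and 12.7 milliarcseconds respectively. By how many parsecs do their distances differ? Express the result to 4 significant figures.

d_A = 1/0.004713″ = 212.18 pc; d_B = 1/0.01270″ = 78.74 pc.
|d_B − d_A| = |78.74 − 212.18| = 133.44 pc.

133.4 pc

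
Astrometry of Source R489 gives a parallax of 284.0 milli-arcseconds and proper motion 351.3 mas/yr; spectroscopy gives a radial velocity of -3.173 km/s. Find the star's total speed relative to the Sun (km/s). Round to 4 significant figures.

6.667 km/s

d = 1/p = 1/0.2840″ = 3.5211 pc.
μ = 351.3 mas/yr = 0.3513 ″/yr.
v_t = 4.740 μ d = 4.740 × 0.3513 × 3.5211 = 5.8632 km/s.
v = √(v_r² + v_t²) = √((-3.173)² + 5.8632²) = √44.445 = 6.6667 km/s.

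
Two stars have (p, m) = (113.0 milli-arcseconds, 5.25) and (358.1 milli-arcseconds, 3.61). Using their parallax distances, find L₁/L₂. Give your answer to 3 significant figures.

d₁ = 1/p₁ = 1/0.1130″ = 8.8496 pc; d₂ = 1/p₂ = 1/0.3581″ = 2.7925 pc.
M₁ = m₁ − 5 log₁₀ d₁ + 5 = 5.25 − 4.7346 + 5 = 5.5154.
M₂ = 3.61 − 2.2300 + 5 = 6.3800.
L₁/L₂ = 10^(0.4(M₂ − M₁)) = 10^(0.4 × 0.8646) = 10^0.34584 = 2.2174.

L₁/L₂ = 2.22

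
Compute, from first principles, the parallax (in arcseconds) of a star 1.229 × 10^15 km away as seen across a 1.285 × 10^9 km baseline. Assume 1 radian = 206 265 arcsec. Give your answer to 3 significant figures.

0.216 arcsec

θ ≈ B/d = (1.285 × 10^9) / (1.229 × 10^15) = 1.0456 × 10^-6 rad.
In arcseconds: 1.0456 × 10^-6 × 206265 = 0.21567″.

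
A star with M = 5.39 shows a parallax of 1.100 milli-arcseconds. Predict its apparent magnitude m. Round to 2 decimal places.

m = 15.18

d = 1/p = 1/0.001100″ = 909.09 pc.
m − M = 5 log₁₀ d − 5 = 5 log₁₀(909.09) − 5 = 14.7930 − 5 = 9.7930.
m = M + (m − M) = 5.39 + 9.7930 = 15.18.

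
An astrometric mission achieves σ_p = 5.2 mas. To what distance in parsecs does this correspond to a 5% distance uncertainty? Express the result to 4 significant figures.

9.615 pc

σ_d/d = σ_p/p, so the condition is σ_p/p ≤ 0.05, i.e. p ≥ σ_p/0.05.
p_min = 5.2/0.05 = 104 mas = 0.104 arcsec.
d_max = 1/p_min = 1/0.104 = 9.6154 pc.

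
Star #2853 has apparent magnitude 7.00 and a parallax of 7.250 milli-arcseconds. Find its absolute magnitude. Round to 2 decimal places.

M = 1.30

d = 1/p = 1/0.007250″ = 137.93 pc.
m − M = 5 log₁₀(137.93) − 5 = 10.6983 − 5 = 5.6983.
M = m − (m − M) = 7.00 − 5.6983 = 1.30.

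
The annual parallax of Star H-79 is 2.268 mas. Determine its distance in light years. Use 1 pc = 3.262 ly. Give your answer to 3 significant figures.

p = 2.268 mas = 0.002268 arcsec.
d = 1/p = 1/0.002268 = 440.92 pc.
In light-years: 440.92 × 3.262 = 1438.3 ly.

1440 light years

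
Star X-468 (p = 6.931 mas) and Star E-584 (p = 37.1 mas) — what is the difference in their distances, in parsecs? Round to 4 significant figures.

117.3 pc

d_A = 1/0.006931″ = 144.28 pc; d_B = 1/0.03710″ = 26.954 pc.
|d_B − d_A| = |26.954 − 144.28| = 117.33 pc.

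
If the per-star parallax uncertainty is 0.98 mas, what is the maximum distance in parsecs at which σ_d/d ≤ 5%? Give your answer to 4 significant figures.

σ_d/d = σ_p/p, so the condition is σ_p/p ≤ 0.05, i.e. p ≥ σ_p/0.05.
p_min = 0.98/0.05 = 19.6 mas = 0.0196 arcsec.
d_max = 1/p_min = 1/0.0196 = 51.02 pc.

51.02 pc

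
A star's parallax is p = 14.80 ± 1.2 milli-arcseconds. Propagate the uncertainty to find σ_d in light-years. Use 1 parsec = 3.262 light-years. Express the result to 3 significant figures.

17.9 ly

d = 1/p, so σ_d = σ_p / p².
σ_d = 0.00120 / (0.01480)² = 0.00120 / 0.00021904 = 5.4785 pc = 5.4785 × 3.262 ly = 17.871 ly.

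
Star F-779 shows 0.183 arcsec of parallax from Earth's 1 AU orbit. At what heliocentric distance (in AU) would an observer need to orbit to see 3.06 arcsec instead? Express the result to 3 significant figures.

Parallax scales linearly with baseline: p ∝ B, so B = p_target / p_Earth × 1 AU.
B = 3.06 / 0.183 = 16.721 AU.

16.7 AU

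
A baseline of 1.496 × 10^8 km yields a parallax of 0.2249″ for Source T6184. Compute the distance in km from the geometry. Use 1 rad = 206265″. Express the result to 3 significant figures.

θ = 0.2249″ = 0.2249/206265 = 1.0903 × 10^-6 rad.
d = B/θ = (1.496 × 10^8) / (1.0903 × 10^-6) = 1.3721 × 10^14 km.

1.37 × 10^14 km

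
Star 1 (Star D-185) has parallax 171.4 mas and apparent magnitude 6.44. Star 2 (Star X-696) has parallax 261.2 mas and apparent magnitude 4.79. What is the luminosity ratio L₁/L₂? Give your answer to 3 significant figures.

d₁ = 1/p₁ = 1/0.1714″ = 5.8343 pc; d₂ = 1/p₂ = 1/0.2612″ = 3.8285 pc.
M₁ = m₁ − 5 log₁₀ d₁ + 5 = 6.44 − 3.8299 + 5 = 7.6101.
M₂ = 4.79 − 2.9151 + 5 = 6.8749.
L₁/L₂ = 10^(0.4(M₂ − M₁)) = 10^(0.4 × (-0.7352)) = 10^(-0.29408) = 0.50807.

L₁/L₂ = 0.508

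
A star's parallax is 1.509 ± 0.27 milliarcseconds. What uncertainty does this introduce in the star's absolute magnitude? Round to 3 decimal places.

σ_M = 0.389 mag

M = m − 5 log₁₀ d + 5 = m + 5 log₁₀ p + 5, so ∂M/∂p = 5/(p ln 10).
σ_M = (5/ln 10) · (σ_p/p) = 2.1715 × 0.27/1.509 = 2.1715 × 0.17893 = 0.38855.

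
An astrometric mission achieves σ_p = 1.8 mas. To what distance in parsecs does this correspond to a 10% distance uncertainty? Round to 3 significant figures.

σ_d/d = σ_p/p, so the condition is σ_p/p ≤ 0.10, i.e. p ≥ σ_p/0.10.
p_min = 1.8/0.10 = 18 mas = 0.018 arcsec.
d_max = 1/p_min = 1/0.018 = 55.556 pc.

55.6 pc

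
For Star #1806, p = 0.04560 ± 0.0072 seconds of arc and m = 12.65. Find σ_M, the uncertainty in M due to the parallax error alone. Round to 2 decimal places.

M = m − 5 log₁₀ d + 5 = m + 5 log₁₀ p + 5, so ∂M/∂p = 5/(p ln 10).
σ_M = (5/ln 10) · (σ_p/p) = 2.1715 × 0.0072/0.04560 = 2.1715 × 0.15789 = 0.34286.

σ_M = 0.34 mag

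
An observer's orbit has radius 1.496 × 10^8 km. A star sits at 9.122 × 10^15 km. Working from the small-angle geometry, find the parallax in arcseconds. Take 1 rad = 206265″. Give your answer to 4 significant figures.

θ ≈ B/d = (1.496 × 10^8) / (9.122 × 10^15) = 1.6400 × 10^-8 rad.
In arcseconds: 1.6400 × 10^-8 × 206265 = 0.0033827″.

0.003383 arcsec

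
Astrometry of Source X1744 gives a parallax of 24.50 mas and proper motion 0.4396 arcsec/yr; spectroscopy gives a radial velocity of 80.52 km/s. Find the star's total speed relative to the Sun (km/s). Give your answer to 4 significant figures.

117.1 km/s

d = 1/p = 1/0.02450″ = 40.816 pc.
v_t = 4.740 μ d = 4.740 × 0.4396 × 40.816 = 85.048 km/s.
v = √(v_r² + v_t²) = √(80.52² + 85.048²) = √13716.6 = 117.12 km/s.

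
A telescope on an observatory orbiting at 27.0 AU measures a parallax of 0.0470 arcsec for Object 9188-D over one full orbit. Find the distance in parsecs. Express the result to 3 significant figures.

With baseline B (in AU) and parallax p (in arcsec), d = B/p parsecs.
d = 27.0 / 0.0470 = 574.47 pc.

574 pc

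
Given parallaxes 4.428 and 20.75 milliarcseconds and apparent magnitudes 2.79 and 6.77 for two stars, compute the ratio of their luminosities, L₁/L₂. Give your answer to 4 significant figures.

d₁ = 1/p₁ = 1/0.004428″ = 225.84 pc; d₂ = 1/p₂ = 1/0.02075″ = 48.193 pc.
M₁ = m₁ − 5 log₁₀ d₁ + 5 = 2.79 − 11.7690 + 5 = -3.9790.
M₂ = 6.77 − 8.4149 + 5 = 3.3551.
L₁/L₂ = 10^(0.4(M₂ − M₁)) = 10^(0.4 × 7.3341) = 10^2.93364 = 858.3.

L₁/L₂ = 858.3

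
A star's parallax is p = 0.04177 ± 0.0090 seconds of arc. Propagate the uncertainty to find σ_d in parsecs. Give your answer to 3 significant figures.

d = 1/p, so σ_d = σ_p / p².
σ_d = 0.00900 / (0.04177)² = 0.00900 / 0.0017447 = 5.1585 pc.

5.16 pc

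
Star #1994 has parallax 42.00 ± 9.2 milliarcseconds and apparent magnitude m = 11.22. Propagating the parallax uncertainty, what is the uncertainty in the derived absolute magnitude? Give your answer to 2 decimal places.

M = m − 5 log₁₀ d + 5 = m + 5 log₁₀ p + 5, so ∂M/∂p = 5/(p ln 10).
σ_M = (5/ln 10) · (σ_p/p) = 2.1715 × 9.2/42.00 = 2.1715 × 0.21905 = 0.47567.

σ_M = 0.48 mag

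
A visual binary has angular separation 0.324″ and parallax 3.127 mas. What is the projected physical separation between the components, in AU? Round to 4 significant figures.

d = 1/p = 1/0.003127″ = 319.8 pc.
At distance d (pc), an angle of θ arcsec spans θ·d AU: s = 0.324 × 319.8 = 103.62 AU.

103.6 AU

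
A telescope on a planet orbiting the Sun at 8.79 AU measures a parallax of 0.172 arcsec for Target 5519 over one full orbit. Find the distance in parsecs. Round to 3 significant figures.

With baseline B (in AU) and parallax p (in arcsec), d = B/p parsecs.
d = 8.79 / 0.172 = 51.105 pc.

51.1 pc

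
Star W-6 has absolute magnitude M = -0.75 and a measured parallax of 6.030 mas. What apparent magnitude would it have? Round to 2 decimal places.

d = 1/p = 1/0.006030″ = 165.84 pc.
m − M = 5 log₁₀ d − 5 = 5 log₁₀(165.84) − 5 = 11.0984 − 5 = 6.0984.
m = M + (m − M) = -0.75 + 6.0984 = 5.35.

m = 5.35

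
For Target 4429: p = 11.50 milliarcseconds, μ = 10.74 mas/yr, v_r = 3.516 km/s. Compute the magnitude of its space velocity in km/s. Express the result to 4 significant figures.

5.653 km/s

d = 1/p = 1/0.01150″ = 86.957 pc.
μ = 10.74 mas/yr = 0.01074 ″/yr.
v_t = 4.740 μ d = 4.740 × 0.01074 × 86.957 = 4.4268 km/s.
v = √(v_r² + v_t²) = √(3.516² + 4.4268²) = √31.9588 = 5.6532 km/s.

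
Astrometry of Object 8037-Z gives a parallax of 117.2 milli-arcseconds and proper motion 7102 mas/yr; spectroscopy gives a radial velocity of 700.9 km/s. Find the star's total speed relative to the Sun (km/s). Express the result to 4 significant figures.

d = 1/p = 1/0.1172″ = 8.5324 pc.
μ = 7102 mas/yr = 7.102 ″/yr.
v_t = 4.740 μ d = 4.740 × 7.102 × 8.5324 = 287.23 km/s.
v = √(v_r² + v_t²) = √(700.9² + 287.23²) = √573762 = 757.47 km/s.

757.5 km/s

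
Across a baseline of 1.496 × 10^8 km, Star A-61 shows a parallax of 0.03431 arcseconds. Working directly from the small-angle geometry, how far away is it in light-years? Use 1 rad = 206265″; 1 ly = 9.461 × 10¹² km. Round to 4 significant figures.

95.06 ly

θ = 0.03431″ = 0.03431/206265 = 1.6634 × 10^-7 rad.
d = B/θ = (1.496 × 10^8) / (1.6634 × 10^-7) = 8.9936 × 10^14 km = (8.9936 × 10^14) / (9.461 × 10^12) ly = 95.06 ly.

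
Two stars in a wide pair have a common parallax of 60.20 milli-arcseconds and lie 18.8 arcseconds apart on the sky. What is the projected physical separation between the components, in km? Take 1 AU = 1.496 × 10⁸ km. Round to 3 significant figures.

d = 1/p = 1/0.06020″ = 16.611 pc.
At distance d (pc), an angle of θ arcsec spans θ·d AU: s = 18.8 × 16.611 = 312.29 AU.
= 312.29 × 1.496 × 10⁸ km = 4.6719 × 10^10 km.

4.67 × 10^10 km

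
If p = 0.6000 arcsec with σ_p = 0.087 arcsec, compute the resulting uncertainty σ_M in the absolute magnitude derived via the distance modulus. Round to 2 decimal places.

M = m − 5 log₁₀ d + 5 = m + 5 log₁₀ p + 5, so ∂M/∂p = 5/(p ln 10).
σ_M = (5/ln 10) · (σ_p/p) = 2.1715 × 0.087/0.6000 = 2.1715 × 0.145 = 0.31487.

σ_M = 0.31 mag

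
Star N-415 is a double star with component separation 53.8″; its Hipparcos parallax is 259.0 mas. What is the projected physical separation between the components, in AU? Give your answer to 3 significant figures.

208 AU

d = 1/p = 1/0.2590″ = 3.861 pc.
At distance d (pc), an angle of θ arcsec spans θ·d AU: s = 53.8 × 3.861 = 207.72 AU.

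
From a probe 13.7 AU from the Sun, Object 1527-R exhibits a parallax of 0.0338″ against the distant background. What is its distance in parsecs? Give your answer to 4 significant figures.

With baseline B (in AU) and parallax p (in arcsec), d = B/p parsecs.
d = 13.7 / 0.0338 = 405.33 pc.

405.3 pc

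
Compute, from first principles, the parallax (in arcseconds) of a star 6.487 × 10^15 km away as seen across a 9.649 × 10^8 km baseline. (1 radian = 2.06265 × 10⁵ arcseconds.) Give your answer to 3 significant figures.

θ ≈ B/d = (9.649 × 10^8) / (6.487 × 10^15) = 1.4874 × 10^-7 rad.
In arcseconds: 1.4874 × 10^-7 × 206265 = 0.03068″.

0.0307 arcsec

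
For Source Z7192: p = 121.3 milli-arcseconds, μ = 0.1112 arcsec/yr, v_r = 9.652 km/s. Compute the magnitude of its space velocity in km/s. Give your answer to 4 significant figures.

10.59 km/s

d = 1/p = 1/0.1213″ = 8.244 pc.
v_t = 4.740 μ d = 4.740 × 0.1112 × 8.244 = 4.3453 km/s.
v = √(v_r² + v_t²) = √(9.652² + 4.3453²) = √112.043 = 10.585 km/s.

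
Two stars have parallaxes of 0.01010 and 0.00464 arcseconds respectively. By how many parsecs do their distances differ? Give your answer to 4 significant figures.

d_A = 1/0.01010″ = 99.01 pc; d_B = 1/0.004640″ = 215.52 pc.
|d_B − d_A| = |215.52 − 99.01| = 116.51 pc.

116.5 pc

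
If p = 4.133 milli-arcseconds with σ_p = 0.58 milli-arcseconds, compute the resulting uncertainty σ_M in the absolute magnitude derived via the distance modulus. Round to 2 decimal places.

M = m − 5 log₁₀ d + 5 = m + 5 log₁₀ p + 5, so ∂M/∂p = 5/(p ln 10).
σ_M = (5/ln 10) · (σ_p/p) = 2.1715 × 0.58/4.133 = 2.1715 × 0.14033 = 0.30473.

σ_M = 0.30 mag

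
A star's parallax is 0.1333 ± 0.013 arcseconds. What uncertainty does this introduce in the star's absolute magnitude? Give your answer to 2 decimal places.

σ_M = 0.21 mag

M = m − 5 log₁₀ d + 5 = m + 5 log₁₀ p + 5, so ∂M/∂p = 5/(p ln 10).
σ_M = (5/ln 10) · (σ_p/p) = 2.1715 × 0.013/0.1333 = 2.1715 × 0.097524 = 0.21177.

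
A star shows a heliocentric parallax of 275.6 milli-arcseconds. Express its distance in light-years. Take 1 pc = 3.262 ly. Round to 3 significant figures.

p = 275.6 milli-arcseconds = 0.2756 arcsec.
d = 1/p = 1/0.2756 = 3.6284 pc.
In light-years: 3.6284 × 3.262 = 11.836 ly.

11.8 light years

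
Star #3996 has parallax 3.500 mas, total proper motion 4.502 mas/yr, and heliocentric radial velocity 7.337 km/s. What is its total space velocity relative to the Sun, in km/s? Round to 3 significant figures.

d = 1/p = 1/0.003500″ = 285.71 pc.
μ = 4.502 mas/yr = 0.004502 ″/yr.
v_t = 4.740 μ d = 4.740 × 0.004502 × 285.71 = 6.0969 km/s.
v = √(v_r² + v_t²) = √(7.337² + 6.0969²) = √91.0038 = 9.5396 km/s.

9.54 km/s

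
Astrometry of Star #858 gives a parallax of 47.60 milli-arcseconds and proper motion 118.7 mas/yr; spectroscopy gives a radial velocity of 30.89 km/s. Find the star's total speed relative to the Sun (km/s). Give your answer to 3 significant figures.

33.1 km/s

d = 1/p = 1/0.04760″ = 21.008 pc.
μ = 118.7 mas/yr = 0.1187 ″/yr.
v_t = 4.740 μ d = 4.740 × 0.1187 × 21.008 = 11.82 km/s.
v = √(v_r² + v_t²) = √(30.89² + 11.82²) = √1093.9 = 33.074 km/s.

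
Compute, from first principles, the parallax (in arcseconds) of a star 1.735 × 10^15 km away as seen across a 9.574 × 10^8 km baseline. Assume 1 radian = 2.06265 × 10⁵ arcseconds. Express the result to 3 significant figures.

0.114 arcsec

θ ≈ B/d = (9.574 × 10^8) / (1.735 × 10^15) = 5.5182 × 10^-7 rad.
In arcseconds: 5.5182 × 10^-7 × 206265 = 0.11382″.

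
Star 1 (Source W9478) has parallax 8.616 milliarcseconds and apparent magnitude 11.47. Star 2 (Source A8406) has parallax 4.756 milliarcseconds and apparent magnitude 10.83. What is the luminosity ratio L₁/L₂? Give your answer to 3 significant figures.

d₁ = 1/p₁ = 1/0.008616″ = 116.06 pc; d₂ = 1/p₂ = 1/0.004756″ = 210.26 pc.
M₁ = m₁ − 5 log₁₀ d₁ + 5 = 11.47 − 10.3234 + 5 = 6.1466.
M₂ = 10.83 − 11.6138 + 5 = 4.2162.
L₁/L₂ = 10^(0.4(M₂ − M₁)) = 10^(0.4 × (-1.9304)) = 10^(-0.77216) = 0.16898.

L₁/L₂ = 0.169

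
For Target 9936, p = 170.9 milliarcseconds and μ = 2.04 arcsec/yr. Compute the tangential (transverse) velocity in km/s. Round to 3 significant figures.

d = 1/p = 1/0.1709″ = 5.8514 pc.
v_t = 4.74 × μ × d = 4.74 × 2.04 × 5.8514 = 56.581 km/s.

56.6 km/s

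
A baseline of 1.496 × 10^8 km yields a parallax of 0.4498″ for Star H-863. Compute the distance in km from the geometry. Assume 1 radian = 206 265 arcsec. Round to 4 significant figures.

θ = 0.4498″ = 0.4498/206265 = 2.1807 × 10^-6 rad.
d = B/θ = (1.496 × 10^8) / (2.1807 × 10^-6) = 6.8602 × 10^13 km.

6.860 × 10^13 km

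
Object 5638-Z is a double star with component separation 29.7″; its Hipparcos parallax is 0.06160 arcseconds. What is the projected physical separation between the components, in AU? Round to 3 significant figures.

482 AU

d = 1/p = 1/0.06160″ = 16.234 pc.
At distance d (pc), an angle of θ arcsec spans θ·d AU: s = 29.7 × 16.234 = 482.15 AU.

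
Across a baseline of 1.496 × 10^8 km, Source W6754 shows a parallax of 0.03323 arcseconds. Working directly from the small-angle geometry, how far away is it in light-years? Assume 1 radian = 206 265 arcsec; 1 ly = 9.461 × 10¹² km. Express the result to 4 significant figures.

98.15 ly

θ = 0.03323″ = 0.03323/206265 = 1.6110 × 10^-7 rad.
d = B/θ = (1.496 × 10^8) / (1.6110 × 10^-7) = 9.2862 × 10^14 km = (9.2862 × 10^14) / (9.461 × 10^12) ly = 98.152 ly.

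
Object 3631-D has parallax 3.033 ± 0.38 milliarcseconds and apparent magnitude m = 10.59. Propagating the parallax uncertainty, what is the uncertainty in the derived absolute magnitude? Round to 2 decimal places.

σ_M = 0.27 mag

M = m − 5 log₁₀ d + 5 = m + 5 log₁₀ p + 5, so ∂M/∂p = 5/(p ln 10).
σ_M = (5/ln 10) · (σ_p/p) = 2.1715 × 0.38/3.033 = 2.1715 × 0.12529 = 0.27207.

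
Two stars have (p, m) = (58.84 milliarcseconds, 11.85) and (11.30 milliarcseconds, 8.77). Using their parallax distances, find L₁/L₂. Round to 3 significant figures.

L₁/L₂ = 0.00216

d₁ = 1/p₁ = 1/0.05884″ = 16.995 pc; d₂ = 1/p₂ = 1/0.01130″ = 88.496 pc.
M₁ = m₁ − 5 log₁₀ d₁ + 5 = 11.85 − 6.1516 + 5 = 10.6984.
M₂ = 8.77 − 9.7346 + 5 = 4.0354.
L₁/L₂ = 10^(0.4(M₂ − M₁)) = 10^(0.4 × (-6.6630)) = 10^(-2.66520) = 0.0021617.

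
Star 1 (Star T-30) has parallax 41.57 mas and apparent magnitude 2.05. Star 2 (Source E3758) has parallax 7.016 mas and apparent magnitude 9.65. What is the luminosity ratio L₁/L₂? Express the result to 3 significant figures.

d₁ = 1/p₁ = 1/0.04157″ = 24.056 pc; d₂ = 1/p₂ = 1/0.007016″ = 142.53 pc.
M₁ = m₁ − 5 log₁₀ d₁ + 5 = 2.05 − 6.9061 + 5 = 0.1439.
M₂ = 9.65 − 10.7695 + 5 = 3.8805.
L₁/L₂ = 10^(0.4(M₂ − M₁)) = 10^(0.4 × 3.7366) = 10^1.49464 = 31.235.

L₁/L₂ = 31.2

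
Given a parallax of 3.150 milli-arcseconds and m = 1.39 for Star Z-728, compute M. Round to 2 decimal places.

M = -6.12

d = 1/p = 1/0.003150″ = 317.46 pc.
m − M = 5 log₁₀(317.46) − 5 = 12.5084 − 5 = 7.5084.
M = m − (m − M) = 1.39 − 7.5084 = -6.12.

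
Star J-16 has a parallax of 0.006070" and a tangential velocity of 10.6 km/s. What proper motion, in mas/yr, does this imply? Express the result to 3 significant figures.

13.6 mas/yr

d = 1/p = 1/0.006070″ = 164.74 pc.
μ = v_t / (4.74 d) = 10.6 / (4.74 × 164.74) = 10.6 / 780.87 = 0.013575 ″/yr = 13.575 mas/yr.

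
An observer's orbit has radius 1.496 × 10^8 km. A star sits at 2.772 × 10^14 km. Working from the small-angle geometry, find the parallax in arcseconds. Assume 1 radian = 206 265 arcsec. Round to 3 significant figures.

0.111 arcsec

θ ≈ B/d = (1.496 × 10^8) / (2.772 × 10^14) = 5.3968 × 10^-7 rad.
In arcseconds: 5.3968 × 10^-7 × 206265 = 0.11132″.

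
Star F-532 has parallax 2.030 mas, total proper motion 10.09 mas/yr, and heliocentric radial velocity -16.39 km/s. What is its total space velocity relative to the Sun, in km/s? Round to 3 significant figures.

28.7 km/s

d = 1/p = 1/0.002030″ = 492.61 pc.
μ = 10.09 mas/yr = 0.01009 ″/yr.
v_t = 4.740 μ d = 4.740 × 0.01009 × 492.61 = 23.56 km/s.
v = √(v_r² + v_t²) = √((-16.39)² + 23.56²) = √823.706 = 28.7 km/s.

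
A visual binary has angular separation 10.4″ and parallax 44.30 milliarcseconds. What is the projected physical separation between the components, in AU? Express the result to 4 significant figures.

234.8 AU

d = 1/p = 1/0.04430″ = 22.573 pc.
At distance d (pc), an angle of θ arcsec spans θ·d AU: s = 10.4 × 22.573 = 234.76 AU.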